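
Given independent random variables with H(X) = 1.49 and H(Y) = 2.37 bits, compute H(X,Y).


For independent variables, H(X,Y) = H(X) + H(Y) = 1.49 + 2.37 = 3.86

3.86 bits


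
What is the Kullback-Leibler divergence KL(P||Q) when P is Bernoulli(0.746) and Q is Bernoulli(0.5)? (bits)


KL = p*log2(p/q) + (1-p)*log2((1-p)/(1-q)) = 0.746*log2(0.746/0.5) + 0.254*log2(0.254/0.5) = 0.1824

0.1824 bits


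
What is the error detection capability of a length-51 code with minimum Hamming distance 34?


Detection capability = d_min - 1 = 34 - 1 = 33

33 errors


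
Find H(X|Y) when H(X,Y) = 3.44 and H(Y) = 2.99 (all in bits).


H(X|Y) = H(X,Y) - H(Y) = 3.44 - 2.99 = 0.45

0.45 bits


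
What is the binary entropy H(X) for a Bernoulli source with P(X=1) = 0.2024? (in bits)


H = -p*log2(p) - (1-p)*log2(1-p). -0.2024*log2(0.2024) = 0.466475; -0.7976*log2(0.7976) = 0.260227. H = 0.466475 + 0.260227 = 0.7267

0.7267 bits


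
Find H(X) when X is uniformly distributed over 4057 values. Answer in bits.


H = log2(n) = log2(4057) = 11.9862

11.9862 bits


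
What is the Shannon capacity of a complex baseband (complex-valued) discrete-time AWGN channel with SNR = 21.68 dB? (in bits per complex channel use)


SNR_linear = 10^(21.68/10) = 147.2313; C = log2(1 + SNR_linear) = log2(1 + 147.2313) = 7.2117

7.2117 bits/channel use


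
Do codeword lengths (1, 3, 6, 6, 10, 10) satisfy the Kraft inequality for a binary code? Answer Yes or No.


Kraft sum = sum(2^(-l_i)) = 0.6582, need <= 1. Result: satisfied (a binary prefix-free code with these lengths exists)

Yes


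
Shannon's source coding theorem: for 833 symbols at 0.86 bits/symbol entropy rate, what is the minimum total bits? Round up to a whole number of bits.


Minimum bits >= n * H = 833 * 0.86 = 716.38, rounded up to a whole number of bits = 717

717 bits


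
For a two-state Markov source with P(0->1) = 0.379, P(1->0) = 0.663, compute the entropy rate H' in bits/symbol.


Stationary distribution: pi_0 = p10/(p01+p10) = 0.6363, pi_1 = 0.3637. Entropy rate H' = pi_0*H(p01) + pi_1*H(p10) = 0.6363*0.9573 + 0.3637*0.9219 = 0.9445

0.9445 bits/symbol


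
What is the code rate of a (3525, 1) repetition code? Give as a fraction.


Rate = k/n = 1/3525

1/3525


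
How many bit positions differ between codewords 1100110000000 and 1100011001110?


Count differing positions: . . . . ^ . ^ . . ^ ^ ^ . = 5 differences

5


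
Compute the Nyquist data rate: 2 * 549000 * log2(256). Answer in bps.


Rate = 2 * B * log2(M) = 2 * 549000 * 8.0 = 8784000.0

8784000.0 bps


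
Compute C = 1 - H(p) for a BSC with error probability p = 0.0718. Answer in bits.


H(p) = -p*log2(p) - (1-p)*log2(1-p) = -0.0718*log2(0.0718) - 0.9282*log2(0.9282) = 0.272831 + 0.099774 = 0.3726. C = 1 - H(p) = 1 - 0.3726 = 0.6274

0.6274 bits


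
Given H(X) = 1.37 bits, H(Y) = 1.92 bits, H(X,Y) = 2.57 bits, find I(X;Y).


I(X;Y) = H(X) + H(Y) - H(X,Y) = 1.37 + 1.92 - 2.57 = 0.72

0.72 bits


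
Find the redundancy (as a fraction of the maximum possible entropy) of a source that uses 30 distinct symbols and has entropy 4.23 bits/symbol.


H_max = log2(K) = log2(30) = 4.9069 bits/symbol. Redundancy = 1 - H/H_max = 1 - 4.23/4.9069 = 1 - 0.8621 = 0.1379

0.1379


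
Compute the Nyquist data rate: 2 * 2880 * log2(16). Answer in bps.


Rate = 2 * B * log2(M) = 2 * 2880 * 4.0 = 23040.0

23040.0 bps


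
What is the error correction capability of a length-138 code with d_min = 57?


Correction capability = floor((d-1)/2) = floor((57-1)/2) = 28

28 errors


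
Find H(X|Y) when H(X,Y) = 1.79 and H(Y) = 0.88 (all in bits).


H(X|Y) = H(X,Y) - H(Y) = 1.79 - 0.88 = 0.91

0.91 bits


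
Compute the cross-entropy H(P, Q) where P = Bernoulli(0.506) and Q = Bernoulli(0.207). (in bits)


H(P,Q) = -p*log2(q) - (1-p)*log2(1-q). -0.506*log2(0.207) = 1.149782; -0.494*log2(0.793) = 0.165296. H(P,Q) = 1.149782 + 0.165296 = 1.3151

1.3151 bits


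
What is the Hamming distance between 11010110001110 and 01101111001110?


Count differing positions: ^ . ^ ^ ^ . . ^ . . . . . . = 5 differences

5


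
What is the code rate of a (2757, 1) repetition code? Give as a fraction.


Rate = k/n = 1/2757

1/2757


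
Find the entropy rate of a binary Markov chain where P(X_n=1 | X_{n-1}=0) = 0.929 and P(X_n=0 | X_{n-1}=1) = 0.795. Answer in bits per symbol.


Stationary distribution: pi_0 = p10/(p01+p10) = 0.4611, pi_1 = 0.5389. Entropy rate H' = pi_0*H(p01) + pi_1*H(p10) = 0.4611*0.3696 + 0.5389*0.7318 = 0.5648

0.5648 bits/symbol


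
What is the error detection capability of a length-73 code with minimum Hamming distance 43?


Detection capability = d_min - 1 = 43 - 1 = 42

42 errors


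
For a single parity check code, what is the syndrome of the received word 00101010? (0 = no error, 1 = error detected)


Syndrome = XOR of all bits = 0 XOR 0 XOR 1 XOR 0 XOR 1 XOR 0 XOR 1 XOR 0 = 1

1


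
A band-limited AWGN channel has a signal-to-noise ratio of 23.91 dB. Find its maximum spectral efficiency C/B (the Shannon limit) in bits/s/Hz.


SNR_linear = 10^(23.91/10) = 246.0368; C/B = log2(1 + SNR_linear) = log2(1 + 246.0368) = 7.9486

7.9486 bits/s/Hz


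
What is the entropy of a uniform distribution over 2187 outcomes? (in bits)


H = log2(n) = log2(2187) = 11.0947

11.0947 bits


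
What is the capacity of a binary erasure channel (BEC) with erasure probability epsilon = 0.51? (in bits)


C = 1 - epsilon = 1 - 0.51 = 0.49

0.49 bits


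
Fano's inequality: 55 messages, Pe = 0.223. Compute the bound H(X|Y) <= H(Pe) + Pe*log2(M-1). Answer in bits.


H(Pe) = -Pe*log2(Pe) - (1-Pe)*log2(1-Pe) = -0.223*log2(0.223) - 0.777*log2(0.777) = 0.482769 + 0.282838 = 0.7656. Pe*log2(M-1) = 0.223*log2(54) = 1.283340. Bound = H(Pe) + Pe*log2(M-1) = 0.482769 + 0.282838 + 1.283340 = 2.0489

2.0489 bits


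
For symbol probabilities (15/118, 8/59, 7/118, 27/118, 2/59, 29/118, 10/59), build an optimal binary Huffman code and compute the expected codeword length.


Huffman construction (repeatedly merge the two least-probable nodes; each merge adds 1 bit to every symbol beneath it): 2/59 + 7/118 = 11/118; 11/118 + 15/118 = 13/59; 8/59 + 10/59 = 18/59; 13/59 + 27/118 = 53/118; 29/118 + 18/59 = 65/118; 53/118 + 65/118 = 1. Resulting codeword lengths (in the order the probabilities were given): (3, 3, 4, 2, 4, 2, 3). L_avg = sum(p_i * l_i) = 15/118*3 + 8/59*3 + 7/118*4 + 27/118*2 + 2/59*4 + 29/118*2 + 10/59*3 = 309/118 = 2.6186

2.6186 bits


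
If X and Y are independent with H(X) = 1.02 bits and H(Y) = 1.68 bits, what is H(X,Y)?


For independent variables, H(X,Y) = H(X) + H(Y) = 1.02 + 1.68 = 2.7

2.7 bits


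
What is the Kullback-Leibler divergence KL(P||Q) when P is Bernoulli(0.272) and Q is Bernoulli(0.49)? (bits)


KL = p*log2(p/q) + (1-p)*log2((1-p)/(1-q)) = 0.272*log2(0.272/0.49) + 0.728*log2(0.728/0.51) = 0.1428

0.1428 bits


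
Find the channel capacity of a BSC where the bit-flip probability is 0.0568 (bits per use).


H(p) = -p*log2(p) - (1-p)*log2(1-p) = -0.0568*log2(0.0568) - 0.9432*log2(0.9432) = 0.235036 + 0.079572 = 0.3146. C = 1 - H(p) = 1 - 0.3146 = 0.6854

0.6854 bits


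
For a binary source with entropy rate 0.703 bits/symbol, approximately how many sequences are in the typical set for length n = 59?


log2|A_typical| = nH = 59 * 0.703 = 41.477, so |A_typical| ~ 2^41.477 = 3.061e+12

3.061e+12


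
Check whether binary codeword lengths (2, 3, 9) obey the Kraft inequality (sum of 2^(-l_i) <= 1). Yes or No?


Kraft sum = sum(2^(-l_i)) = 0.377, need <= 1. Result: satisfied (a binary prefix-free code with these lengths exists)

Yes


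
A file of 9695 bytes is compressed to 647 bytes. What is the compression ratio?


Ratio = original / compressed = 9695 / 647 = 14.9845

14.9845


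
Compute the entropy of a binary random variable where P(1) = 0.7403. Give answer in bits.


H = -p*log2(p) - (1-p)*log2(1-p). -0.7403*log2(0.7403) = 0.321156; -0.2597*log2(0.2597) = 0.505138. H = 0.321156 + 0.505138 = 0.8263

0.8263 bits


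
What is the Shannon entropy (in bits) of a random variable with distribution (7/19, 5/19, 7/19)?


H = -sum(p_i * log2(p_i)). Terms: -(7/19)*log2(7/19) = 0.530737; -(5/19)*log2(5/19) = 0.506842; -(7/19)*log2(7/19) = 0.530737. H = 0.530737 + 0.506842 + 0.530737 = 1.5683

1.5683 bits


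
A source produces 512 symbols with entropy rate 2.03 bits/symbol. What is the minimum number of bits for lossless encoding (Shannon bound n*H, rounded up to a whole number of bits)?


Minimum bits >= n * H = 512 * 2.03 = 1039.36, rounded up to a whole number of bits = 1040

1040 bits


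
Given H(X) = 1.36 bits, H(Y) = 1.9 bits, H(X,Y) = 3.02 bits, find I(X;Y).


I(X;Y) = H(X) + H(Y) - H(X,Y) = 1.36 + 1.9 - 3.02 = 0.24

0.24 bits


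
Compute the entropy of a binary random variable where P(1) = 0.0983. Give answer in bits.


H = -p*log2(p) - (1-p)*log2(1-p). -0.0983*log2(0.0983) = 0.328977; -0.9017*log2(0.9017) = 0.134606. H = 0.328977 + 0.134606 = 0.4636

0.4636 bits


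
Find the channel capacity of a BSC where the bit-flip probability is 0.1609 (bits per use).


H(p) = -p*log2(p) - (1-p)*log2(1-p) = -0.1609*log2(0.1609) - 0.8391*log2(0.8391) = 0.424094 + 0.212364 = 0.6365. C = 1 - H(p) = 1 - 0.6365 = 0.3635

0.3635 bits


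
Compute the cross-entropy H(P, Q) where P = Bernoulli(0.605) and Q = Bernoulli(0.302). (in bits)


H(P,Q) = -p*log2(q) - (1-p)*log2(1-q). -0.605*log2(0.302) = 1.045065; -0.395*log2(0.698) = 0.204887. H(P,Q) = 1.045065 + 0.204887 = 1.25

1.25 bits


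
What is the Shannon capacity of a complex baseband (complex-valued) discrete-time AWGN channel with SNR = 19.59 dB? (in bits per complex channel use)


SNR_linear = 10^(19.59/10) = 90.9913; C = log2(1 + SNR_linear) = log2(1 + 90.9913) = 6.5234

6.5234 bits/channel use


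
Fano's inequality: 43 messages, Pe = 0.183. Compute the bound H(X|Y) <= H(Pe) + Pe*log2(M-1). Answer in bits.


H(Pe) = -Pe*log2(Pe) - (1-Pe)*log2(1-Pe) = -0.183*log2(0.183) - 0.817*log2(0.817) = 0.448365 + 0.238231 = 0.6866. Pe*log2(M-1) = 0.183*log2(42) = 0.986794. Bound = H(Pe) + Pe*log2(M-1) = 0.448365 + 0.238231 + 0.986794 = 1.6734

1.6734 bits


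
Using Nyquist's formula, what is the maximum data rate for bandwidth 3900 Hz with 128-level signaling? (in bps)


Rate = 2 * B * log2(M) = 2 * 3900 * 7.0 = 54600.0

54600.0 bps


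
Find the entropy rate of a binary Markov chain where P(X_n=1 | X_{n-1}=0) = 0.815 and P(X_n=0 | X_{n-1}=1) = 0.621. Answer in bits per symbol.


Stationary distribution: pi_0 = p10/(p01+p10) = 0.4325, pi_1 = 0.5675. Entropy rate H' = pi_0*H(p01) + pi_1*H(p10) = 0.4325*0.6909 + 0.5675*0.9573 = 0.8421

0.8421 bits/symbol


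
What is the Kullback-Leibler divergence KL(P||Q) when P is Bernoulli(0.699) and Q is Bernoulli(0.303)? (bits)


KL = p*log2(p/q) + (1-p)*log2((1-p)/(1-q)) = 0.699*log2(0.699/0.303) + 0.301*log2(0.301/0.697) = 0.4783

0.4783 bits


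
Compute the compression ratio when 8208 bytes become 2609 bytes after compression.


Ratio = original / compressed = 8208 / 2609 = 3.146

3.146


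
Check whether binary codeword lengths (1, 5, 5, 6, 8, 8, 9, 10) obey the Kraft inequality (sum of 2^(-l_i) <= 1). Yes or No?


Kraft sum = sum(2^(-l_i)) = 0.5889, need <= 1. Result: satisfied (a binary prefix-free code with these lengths exists)

Yes


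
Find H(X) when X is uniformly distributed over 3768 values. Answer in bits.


H = log2(n) = log2(3768) = 11.8796

11.8796 bits


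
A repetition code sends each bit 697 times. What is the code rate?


Rate = k/n = 1/697

1/697


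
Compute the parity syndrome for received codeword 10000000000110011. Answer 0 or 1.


Syndrome = XOR of all bits = 1 XOR 0 XOR 0 XOR 0 XOR 0 XOR 0 XOR 0 XOR 0 XOR 0 XOR 0 XOR 0 XOR 1 XOR 1 XOR 0 XOR 0 XOR 1 XOR 1 = 1

1


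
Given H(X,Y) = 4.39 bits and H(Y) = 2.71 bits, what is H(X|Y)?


H(X|Y) = H(X,Y) - H(Y) = 4.39 - 2.71 = 1.68

1.68 bits


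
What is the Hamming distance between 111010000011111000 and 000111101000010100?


Count differing positions: ^ ^ ^ ^ . ^ ^ . ^ . ^ ^ ^ . ^ ^ . . = 12 differences

12


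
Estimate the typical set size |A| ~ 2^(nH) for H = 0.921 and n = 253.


log2|A_typical| = nH = 253 * 0.921 = 233.013, so |A_typical| ~ 2^233.013 = 1.393e+70

1.393e+70


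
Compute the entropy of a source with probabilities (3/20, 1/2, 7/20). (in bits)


H = -sum(p_i * log2(p_i)). Terms: -(3/20)*log2(3/20) = 0.410545; -(1/2)*log2(1/2) = 0.500000; -(7/20)*log2(7/20) = 0.530101. H = 0.410545 + 0.500000 + 0.530101 = 1.4406

1.4406 bits


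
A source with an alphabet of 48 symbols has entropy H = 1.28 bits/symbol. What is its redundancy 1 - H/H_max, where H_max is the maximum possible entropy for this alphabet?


H_max = log2(K) = log2(48) = 5.585 bits/symbol. Redundancy = 1 - H/H_max = 1 - 1.28/5.585 = 1 - 0.2292 = 0.7708

0.7708


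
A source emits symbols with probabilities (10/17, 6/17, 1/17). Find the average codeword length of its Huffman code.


Huffman construction (repeatedly merge the two least-probable nodes; each merge adds 1 bit to every symbol beneath it): 1/17 + 6/17 = 7/17; 7/17 + 10/17 = 1. Resulting codeword lengths (in the order the probabilities were given): (1, 2, 2). L_avg = sum(p_i * l_i) = 10/17*1 + 6/17*2 + 1/17*2 = 24/17 = 1.4118

1.4118 bits


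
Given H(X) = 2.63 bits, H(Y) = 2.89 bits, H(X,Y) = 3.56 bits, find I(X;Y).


I(X;Y) = H(X) + H(Y) - H(X,Y) = 2.63 + 2.89 - 3.56 = 1.96

1.96 bits


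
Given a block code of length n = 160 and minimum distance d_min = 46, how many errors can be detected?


Detection capability = d_min - 1 = 46 - 1 = 45

45 errors


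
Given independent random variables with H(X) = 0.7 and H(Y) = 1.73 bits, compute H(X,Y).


For independent variables, H(X,Y) = H(X) + H(Y) = 0.7 + 1.73 = 2.43

2.43 bits


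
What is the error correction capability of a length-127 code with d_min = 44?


Correction capability = floor((d-1)/2) = floor((44-1)/2) = 21

21 errors


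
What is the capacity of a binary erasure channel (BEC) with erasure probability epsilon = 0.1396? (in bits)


C = 1 - epsilon = 1 - 0.1396 = 0.8604

0.8604 bits


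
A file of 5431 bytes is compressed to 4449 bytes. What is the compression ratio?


Ratio = original / compressed = 5431 / 4449 = 1.2207

1.2207


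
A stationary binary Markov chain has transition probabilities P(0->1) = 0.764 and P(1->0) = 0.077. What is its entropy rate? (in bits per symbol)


Stationary distribution: pi_0 = p10/(p01+p10) = 0.0916, pi_1 = 0.9084. Entropy rate H' = pi_0*H(p01) + pi_1*H(p10) = 0.0916*0.7883 + 0.9084*0.3915 = 0.4278

0.4278 bits/symbol


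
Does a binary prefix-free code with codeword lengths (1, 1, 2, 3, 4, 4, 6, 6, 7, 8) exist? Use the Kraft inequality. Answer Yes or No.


Kraft sum = sum(2^(-l_i)) = 1.543, need <= 1. Result: violated (a binary prefix-free code with these lengths cannot exist)

No


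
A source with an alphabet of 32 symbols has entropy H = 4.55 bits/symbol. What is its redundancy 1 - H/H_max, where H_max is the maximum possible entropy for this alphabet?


H_max = log2(K) = log2(32) = 5.0 bits/symbol. Redundancy = 1 - H/H_max = 1 - 4.55/5.0 = 1 - 0.91 = 0.09

0.09


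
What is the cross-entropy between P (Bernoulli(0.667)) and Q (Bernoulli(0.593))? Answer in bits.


H(P,Q) = -p*log2(q) - (1-p)*log2(1-q). -0.667*log2(0.593) = 0.502849; -0.333*log2(0.407) = 0.431867. H(P,Q) = 0.502849 + 0.431867 = 0.9347

0.9347 bits


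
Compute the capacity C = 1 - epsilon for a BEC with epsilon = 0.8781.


C = 1 - epsilon = 1 - 0.8781 = 0.1219

0.1219 bits


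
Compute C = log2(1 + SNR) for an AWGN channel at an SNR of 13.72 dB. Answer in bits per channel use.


SNR_linear = 10^(13.72/10) = 23.5505; C = log2(1 + SNR_linear) = log2(1 + 23.5505) = 4.6177

4.6177 bits/channel use


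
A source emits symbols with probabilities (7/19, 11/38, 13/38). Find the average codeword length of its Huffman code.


Huffman construction (repeatedly merge the two least-probable nodes; each merge adds 1 bit to every symbol beneath it): 11/38 + 13/38 = 12/19; 7/19 + 12/19 = 1. Resulting codeword lengths (in the order the probabilities were given): (1, 2, 2). L_avg = sum(p_i * l_i) = 7/19*1 + 11/38*2 + 13/38*2 = 31/19 = 1.6316

1.6316 bits


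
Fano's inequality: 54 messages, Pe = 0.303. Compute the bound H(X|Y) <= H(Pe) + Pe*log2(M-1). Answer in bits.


H(Pe) = -Pe*log2(Pe) - (1-Pe)*log2(1-Pe) = -0.303*log2(0.303) - 0.697*log2(0.697) = 0.521951 + 0.362976 = 0.8849. Pe*log2(M-1) = 0.303*log2(53) = 1.735560. Bound = H(Pe) + Pe*log2(M-1) = 0.521951 + 0.362976 + 1.735560 = 2.6205

2.6205 bits


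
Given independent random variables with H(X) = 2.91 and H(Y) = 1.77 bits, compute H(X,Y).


For independent variables, H(X,Y) = H(X) + H(Y) = 2.91 + 1.77 = 4.68

4.68 bits


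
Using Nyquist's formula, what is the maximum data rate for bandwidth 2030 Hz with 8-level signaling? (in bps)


Rate = 2 * B * log2(M) = 2 * 2030 * 3.0 = 12180.0

12180.0 bps


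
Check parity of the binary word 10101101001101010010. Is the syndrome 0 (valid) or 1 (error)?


Syndrome = XOR of all bits = 1 XOR 0 XOR 1 XOR 0 XOR 1 XOR 1 XOR 0 XOR 1 XOR 0 XOR 0 XOR 1 XOR 1 XOR 0 XOR 1 XOR 0 XOR 1 XOR 0 XOR 0 XOR 1 XOR 0 = 0

0


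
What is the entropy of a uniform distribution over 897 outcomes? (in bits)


H = log2(n) = log2(897) = 9.809

9.809 bits


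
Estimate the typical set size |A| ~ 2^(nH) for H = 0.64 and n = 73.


log2|A_typical| = nH = 73 * 0.64 = 46.72, so |A_typical| ~ 2^46.72 = 1.159e+14

1.159e+14


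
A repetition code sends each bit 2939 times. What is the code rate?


Rate = k/n = 1/2939

1/2939


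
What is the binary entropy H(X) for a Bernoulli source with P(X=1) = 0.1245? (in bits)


H = -p*log2(p) - (1-p)*log2(1-p). -0.1245*log2(0.1245) = 0.374220; -0.8755*log2(0.8755) = 0.167939. H = 0.374220 + 0.167939 = 0.5422

0.5422 bits


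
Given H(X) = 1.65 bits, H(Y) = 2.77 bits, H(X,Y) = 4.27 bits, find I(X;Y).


I(X;Y) = H(X) + H(Y) - H(X,Y) = 1.65 + 2.77 - 4.27 = 0.15

0.15 bits


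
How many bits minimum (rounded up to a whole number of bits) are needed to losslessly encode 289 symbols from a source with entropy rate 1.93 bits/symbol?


Minimum bits >= n * H = 289 * 1.93 = 557.77, rounded up to a whole number of bits = 558

558 bits


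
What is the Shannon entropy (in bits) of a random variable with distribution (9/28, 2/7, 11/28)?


H = -sum(p_i * log2(p_i)). Terms: -(9/28)*log2(9/28) = 0.526317; -(2/7)*log2(2/7) = 0.516387; -(11/28)*log2(11/28) = 0.529541. H = 0.526317 + 0.516387 + 0.529541 = 1.5722

1.5722 bits


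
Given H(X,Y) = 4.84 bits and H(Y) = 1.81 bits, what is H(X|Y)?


H(X|Y) = H(X,Y) - H(Y) = 4.84 - 1.81 = 3.03

3.03 bits


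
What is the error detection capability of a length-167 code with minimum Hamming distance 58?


Detection capability = d_min - 1 = 58 - 1 = 57

57 errors


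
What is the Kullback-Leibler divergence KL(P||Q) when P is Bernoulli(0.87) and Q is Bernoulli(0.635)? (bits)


KL = p*log2(p/q) + (1-p)*log2((1-p)/(1-q)) = 0.87*log2(0.87/0.635) + 0.13*log2(0.13/0.365) = 0.2016

0.2016 bits


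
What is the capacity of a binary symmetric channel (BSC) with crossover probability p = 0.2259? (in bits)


H(p) = -p*log2(p) - (1-p)*log2(1-p) = -0.2259*log2(0.2259) - 0.7741*log2(0.7741) = 0.484836 + 0.285959 = 0.7708. C = 1 - H(p) = 1 - 0.7708 = 0.2292

0.2292 bits


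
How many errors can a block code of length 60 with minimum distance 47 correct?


Correction capability = floor((d-1)/2) = floor((47-1)/2) = 23

23 errors


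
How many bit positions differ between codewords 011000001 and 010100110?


Count differing positions: . . ^ ^ . . ^ ^ ^ = 5 differences

5


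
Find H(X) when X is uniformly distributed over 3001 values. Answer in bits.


H = log2(n) = log2(3001) = 11.5512

11.5512 bits


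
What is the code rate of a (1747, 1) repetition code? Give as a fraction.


Rate = k/n = 1/1747

1/1747


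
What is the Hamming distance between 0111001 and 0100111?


Count differing positions: . . ^ ^ ^ ^ . = 4 differences

4


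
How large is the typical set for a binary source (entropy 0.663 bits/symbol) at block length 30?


log2|A_typical| = nH = 30 * 0.663 = 19.89, so |A_typical| ~ 2^19.89 = 9.716e+05

9.716e+05


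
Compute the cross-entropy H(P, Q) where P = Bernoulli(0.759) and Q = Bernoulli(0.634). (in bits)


H(P,Q) = -p*log2(q) - (1-p)*log2(1-q). -0.759*log2(0.634) = 0.499001; -0.241*log2(0.366) = 0.349470. H(P,Q) = 0.499001 + 0.349470 = 0.8485

0.8485 bits


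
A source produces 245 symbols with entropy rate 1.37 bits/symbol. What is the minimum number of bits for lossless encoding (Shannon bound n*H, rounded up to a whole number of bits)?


Minimum bits >= n * H = 245 * 1.37 = 335.65, rounded up to a whole number of bits = 336

336 bits


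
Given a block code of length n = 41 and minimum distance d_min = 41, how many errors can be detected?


Detection capability = d_min - 1 = 41 - 1 = 40

40 errors


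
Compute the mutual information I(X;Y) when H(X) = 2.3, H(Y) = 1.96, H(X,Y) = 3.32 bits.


I(X;Y) = H(X) + H(Y) - H(X,Y) = 2.3 + 1.96 - 3.32 = 0.94

0.94 bits


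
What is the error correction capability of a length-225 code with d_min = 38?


Correction capability = floor((d-1)/2) = floor((38-1)/2) = 18

18 errors


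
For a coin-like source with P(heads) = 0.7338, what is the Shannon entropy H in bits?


H = -p*log2(p) - (1-p)*log2(1-p). -0.7338*log2(0.7338) = 0.327672; -0.2662*log2(0.2662) = 0.508287. H = 0.327672 + 0.508287 = 0.836

0.836 bits


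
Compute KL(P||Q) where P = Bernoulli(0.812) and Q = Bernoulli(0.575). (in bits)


KL = p*log2(p/q) + (1-p)*log2((1-p)/(1-q)) = 0.812*log2(0.812/0.575) + 0.188*log2(0.188/0.425) = 0.1831

0.1831 bits


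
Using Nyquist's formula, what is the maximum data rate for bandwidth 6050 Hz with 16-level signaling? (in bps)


Rate = 2 * B * log2(M) = 2 * 6050 * 4.0 = 48400.0

48400.0 bps


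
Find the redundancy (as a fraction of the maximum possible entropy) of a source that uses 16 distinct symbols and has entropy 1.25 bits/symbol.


H_max = log2(K) = log2(16) = 4.0 bits/symbol. Redundancy = 1 - H/H_max = 1 - 1.25/4.0 = 1 - 0.3125 = 0.6875

0.6875


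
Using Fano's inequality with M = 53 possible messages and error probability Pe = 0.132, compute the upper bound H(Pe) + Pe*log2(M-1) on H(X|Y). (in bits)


H(Pe) = -Pe*log2(Pe) - (1-Pe)*log2(1-Pe) = -0.132*log2(0.132) - 0.868*log2(0.868) = 0.385624 + 0.177274 = 0.5629. Pe*log2(M-1) = 0.132*log2(52) = 0.752458. Bound = H(Pe) + Pe*log2(M-1) = 0.385624 + 0.177274 + 0.752458 = 1.3154

1.3154 bits


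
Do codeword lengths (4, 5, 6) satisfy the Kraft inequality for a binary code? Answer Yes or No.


Kraft sum = sum(2^(-l_i)) = 0.1094, need <= 1. Result: satisfied (a binary prefix-free code with these lengths exists)

Yes


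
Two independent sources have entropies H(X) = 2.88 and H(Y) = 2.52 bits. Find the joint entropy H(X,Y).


For independent variables, H(X,Y) = H(X) + H(Y) = 2.88 + 2.52 = 5.4

5.4 bits


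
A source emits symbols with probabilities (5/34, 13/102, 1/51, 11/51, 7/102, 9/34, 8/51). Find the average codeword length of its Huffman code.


Huffman construction (repeatedly merge the two least-probable nodes; each merge adds 1 bit to every symbol beneath it): 1/51 + 7/102 = 3/34; 3/34 + 13/102 = 11/51; 5/34 + 8/51 = 31/102; 11/51 + 11/51 = 22/51; 9/34 + 31/102 = 29/51; 22/51 + 29/51 = 1. Resulting codeword lengths (in the order the probabilities were given): (3, 3, 4, 2, 4, 2, 3). L_avg = sum(p_i * l_i) = 5/34*3 + 13/102*3 + 1/51*4 + 11/51*2 + 7/102*4 + 9/34*2 + 8/51*3 = 133/51 = 2.6078

2.6078 bits


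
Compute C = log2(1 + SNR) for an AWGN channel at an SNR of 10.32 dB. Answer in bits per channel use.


SNR_linear = 10^(10.32/10) = 10.7647; C = log2(1 + SNR_linear) = log2(1 + 10.7647) = 3.5564

3.5564 bits/channel use


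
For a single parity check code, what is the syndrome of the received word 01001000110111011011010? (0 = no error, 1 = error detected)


Syndrome = XOR of all bits = 0 XOR 1 XOR 0 XOR 0 XOR 1 XOR 0 XOR 0 XOR 0 XOR 1 XOR 1 XOR 0 XOR 1 XOR 1 XOR 1 XOR 0 XOR 1 XOR 1 XOR 0 XOR 1 XOR 1 XOR 0 XOR 1 XOR 0 = 0

0


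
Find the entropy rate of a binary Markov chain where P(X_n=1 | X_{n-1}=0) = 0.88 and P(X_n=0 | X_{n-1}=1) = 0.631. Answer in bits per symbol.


Stationary distribution: pi_0 = p10/(p01+p10) = 0.4176, pi_1 = 0.5824. Entropy rate H' = pi_0*H(p01) + pi_1*H(p10) = 0.4176*0.5294 + 0.5824*0.9499 = 0.7743

0.7743 bits/symbol


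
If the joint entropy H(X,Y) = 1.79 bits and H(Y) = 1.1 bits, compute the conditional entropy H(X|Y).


H(X|Y) = H(X,Y) - H(Y) = 1.79 - 1.1 = 0.69

0.69 bits


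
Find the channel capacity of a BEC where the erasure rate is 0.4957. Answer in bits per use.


C = 1 - epsilon = 1 - 0.4957 = 0.5043

0.5043 bits


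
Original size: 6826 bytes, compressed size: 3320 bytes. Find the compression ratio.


Ratio = original / compressed = 6826 / 3320 = 2.056

2.056


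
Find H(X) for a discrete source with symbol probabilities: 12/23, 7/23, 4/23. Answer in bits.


H = -sum(p_i * log2(p_i)). Terms: -(12/23)*log2(12/23) = 0.489704; -(7/23)*log2(7/23) = 0.522324; -(4/23)*log2(4/23) = 0.438880. H = 0.489704 + 0.522324 + 0.438880 = 1.4509

1.4509 bits


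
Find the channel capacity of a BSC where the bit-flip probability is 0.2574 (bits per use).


H(p) = -p*log2(p) - (1-p)*log2(1-p) = -0.2574*log2(0.2574) - 0.7426*log2(0.7426) = 0.503968 + 0.318830 = 0.8228. C = 1 - H(p) = 1 - 0.8228 = 0.1772

0.1772 bits


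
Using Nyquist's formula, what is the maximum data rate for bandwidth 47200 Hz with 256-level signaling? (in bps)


Rate = 2 * B * log2(M) = 2 * 47200 * 8.0 = 755200.0

755200.0 bps


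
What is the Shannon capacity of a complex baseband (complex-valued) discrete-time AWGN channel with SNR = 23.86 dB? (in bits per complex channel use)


SNR_linear = 10^(23.86/10) = 243.2204; C = log2(1 + SNR_linear) = log2(1 + 243.2204) = 7.932

7.932 bits/channel use


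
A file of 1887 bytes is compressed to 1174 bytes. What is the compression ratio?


Ratio = original / compressed = 1887 / 1174 = 1.6073

1.6073


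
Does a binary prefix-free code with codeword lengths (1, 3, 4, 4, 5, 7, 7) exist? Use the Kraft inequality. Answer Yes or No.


Kraft sum = sum(2^(-l_i)) = 0.7969, need <= 1. Result: satisfied (a binary prefix-free code with these lengths exists)

Yes


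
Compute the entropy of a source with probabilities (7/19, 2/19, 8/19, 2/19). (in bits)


H = -sum(p_i * log2(p_i)). Terms: -(7/19)*log2(7/19) = 0.530737; -(2/19)*log2(2/19) = 0.341887; -(8/19)*log2(8/19) = 0.525443; -(2/19)*log2(2/19) = 0.341887. H = 0.530737 + 0.341887 + 0.525443 + 0.341887 = 1.74

1.74 bits


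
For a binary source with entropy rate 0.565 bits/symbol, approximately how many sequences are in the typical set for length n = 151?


log2|A_typical| = nH = 151 * 0.565 = 85.315, so |A_typical| ~ 2^85.315 = 4.813e+25

4.813e+25


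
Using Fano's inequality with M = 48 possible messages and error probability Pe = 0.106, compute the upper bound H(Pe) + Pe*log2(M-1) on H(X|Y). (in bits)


H(Pe) = -Pe*log2(Pe) - (1-Pe)*log2(1-Pe) = -0.106*log2(0.106) - 0.894*log2(0.894) = 0.343214 + 0.144518 = 0.4877. Pe*log2(M-1) = 0.106*log2(47) = 0.588786. Bound = H(Pe) + Pe*log2(M-1) = 0.343214 + 0.144518 + 0.588786 = 1.0765

1.0765 bits


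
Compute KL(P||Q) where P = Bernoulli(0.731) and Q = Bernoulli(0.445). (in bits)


KL = p*log2(p/q) + (1-p)*log2((1-p)/(1-q)) = 0.731*log2(0.731/0.445) + 0.269*log2(0.269/0.555) = 0.2424

0.2424 bits


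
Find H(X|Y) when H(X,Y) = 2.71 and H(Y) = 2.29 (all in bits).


H(X|Y) = H(X,Y) - H(Y) = 2.71 - 2.29 = 0.42

0.42 bits


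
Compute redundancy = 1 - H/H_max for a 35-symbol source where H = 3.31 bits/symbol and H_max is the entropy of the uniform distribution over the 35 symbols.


H_max = log2(K) = log2(35) = 5.1293 bits/symbol. Redundancy = 1 - H/H_max = 1 - 3.31/5.1293 = 1 - 0.6453 = 0.3547

0.3547


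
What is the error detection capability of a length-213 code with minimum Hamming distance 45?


Detection capability = d_min - 1 = 45 - 1 = 44

44 errors


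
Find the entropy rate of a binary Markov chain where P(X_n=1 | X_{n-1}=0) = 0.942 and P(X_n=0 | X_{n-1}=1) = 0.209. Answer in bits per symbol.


Stationary distribution: pi_0 = p10/(p01+p10) = 0.1816, pi_1 = 0.8184. Entropy rate H' = pi_0*H(p01) + pi_1*H(p10) = 0.1816*0.3195 + 0.8184*0.7396 = 0.6633

0.6633 bits/symbol


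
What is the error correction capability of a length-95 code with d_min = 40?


Correction capability = floor((d-1)/2) = floor((40-1)/2) = 19

19 errors


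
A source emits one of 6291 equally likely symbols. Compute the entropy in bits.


H = log2(n) = log2(6291) = 12.6191

12.6191 bits


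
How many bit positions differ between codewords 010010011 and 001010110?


Count differing positions: . ^ ^ . . . ^ . ^ = 4 differences

4


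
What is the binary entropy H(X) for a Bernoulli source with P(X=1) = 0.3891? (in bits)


H = -p*log2(p) - (1-p)*log2(1-p). -0.3891*log2(0.3891) = 0.529871; -0.6109*log2(0.6109) = 0.434345. H = 0.529871 + 0.434345 = 0.9642

0.9642 bits


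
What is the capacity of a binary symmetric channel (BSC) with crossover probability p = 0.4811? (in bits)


H(p) = -p*log2(p) - (1-p)*log2(1-p) = -0.4811*log2(0.4811) - 0.5189*log2(0.5189) = 0.507845 + 0.491124 = 0.999. C = 1 - H(p) = 1 - 0.999 = 0.001

0.001 bits


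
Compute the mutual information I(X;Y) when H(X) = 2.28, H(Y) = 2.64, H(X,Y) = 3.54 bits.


I(X;Y) = H(X) + H(Y) - H(X,Y) = 2.28 + 2.64 - 3.54 = 1.38

1.38 bits


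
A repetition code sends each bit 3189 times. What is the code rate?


Rate = k/n = 1/3189

1/3189


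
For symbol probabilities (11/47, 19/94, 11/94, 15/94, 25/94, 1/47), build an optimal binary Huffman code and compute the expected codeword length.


Huffman construction (repeatedly merge the two least-probable nodes; each merge adds 1 bit to every symbol beneath it): 1/47 + 11/94 = 13/94; 13/94 + 15/94 = 14/47; 19/94 + 11/47 = 41/94; 25/94 + 14/47 = 53/94; 41/94 + 53/94 = 1. Resulting codeword lengths (in the order the probabilities were given): (2, 2, 4, 3, 2, 4). L_avg = sum(p_i * l_i) = 11/47*2 + 19/94*2 + 11/94*4 + 15/94*3 + 25/94*2 + 1/47*4 = 229/94 = 2.4362

2.4362 bits


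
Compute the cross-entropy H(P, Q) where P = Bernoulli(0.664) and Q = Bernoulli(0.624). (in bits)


H(P,Q) = -p*log2(q) - (1-p)*log2(1-q). -0.664*log2(0.624) = 0.451774; -0.336*log2(0.376) = 0.474162. H(P,Q) = 0.451774 + 0.474162 = 0.9259

0.9259 bits


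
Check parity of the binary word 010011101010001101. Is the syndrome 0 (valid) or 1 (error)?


Syndrome = XOR of all bits = 0 XOR 1 XOR 0 XOR 0 XOR 1 XOR 1 XOR 1 XOR 0 XOR 1 XOR 0 XOR 1 XOR 0 XOR 0 XOR 0 XOR 1 XOR 1 XOR 0 XOR 1 = 1

1


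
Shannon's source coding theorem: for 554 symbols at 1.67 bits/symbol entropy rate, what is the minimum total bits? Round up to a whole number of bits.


Minimum bits >= n * H = 554 * 1.67 = 925.18, rounded up to a whole number of bits = 926

926 bits


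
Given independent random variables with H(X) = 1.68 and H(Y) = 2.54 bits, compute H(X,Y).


For independent variables, H(X,Y) = H(X) + H(Y) = 1.68 + 2.54 = 4.22

4.22 bits


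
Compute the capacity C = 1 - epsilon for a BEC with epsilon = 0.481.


C = 1 - epsilon = 1 - 0.481 = 0.519

0.519 bits


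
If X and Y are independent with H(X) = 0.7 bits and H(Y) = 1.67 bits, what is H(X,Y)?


For independent variables, H(X,Y) = H(X) + H(Y) = 0.7 + 1.67 = 2.37

2.37 bits


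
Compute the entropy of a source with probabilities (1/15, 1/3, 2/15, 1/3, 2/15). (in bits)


H = -sum(p_i * log2(p_i)). Terms: -(1/15)*log2(1/15) = 0.260459; -(1/3)*log2(1/3) = 0.528321; -(2/15)*log2(2/15) = 0.387585; -(1/3)*log2(1/3) = 0.528321; -(2/15)*log2(2/15) = 0.387585. H = 0.260459 + 0.528321 + 0.387585 + 0.528321 + 0.387585 = 2.0923

2.0923 bits


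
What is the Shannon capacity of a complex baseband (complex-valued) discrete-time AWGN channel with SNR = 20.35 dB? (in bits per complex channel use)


SNR_linear = 10^(20.35/10) = 108.3927; C = log2(1 + SNR_linear) = log2(1 + 108.3927) = 6.7734

6.7734 bits/channel use


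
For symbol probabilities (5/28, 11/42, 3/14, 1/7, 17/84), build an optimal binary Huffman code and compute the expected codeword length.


Huffman construction (repeatedly merge the two least-probable nodes; each merge adds 1 bit to every symbol beneath it): 1/7 + 5/28 = 9/28; 17/84 + 3/14 = 5/12; 11/42 + 9/28 = 7/12; 5/12 + 7/12 = 1. Resulting codeword lengths (in the order the probabilities were given): (3, 2, 2, 3, 2). L_avg = sum(p_i * l_i) = 5/28*3 + 11/42*2 + 3/14*2 + 1/7*3 + 17/84*2 = 65/28 = 2.3214

2.3214 bits


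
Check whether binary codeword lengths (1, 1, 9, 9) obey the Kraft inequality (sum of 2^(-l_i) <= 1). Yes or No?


Kraft sum = sum(2^(-l_i)) = 1.0039, need <= 1. Result: violated (a binary prefix-free code with these lengths cannot exist)

No


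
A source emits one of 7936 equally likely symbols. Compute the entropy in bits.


H = log2(n) = log2(7936) = 12.9542

12.9542 bits


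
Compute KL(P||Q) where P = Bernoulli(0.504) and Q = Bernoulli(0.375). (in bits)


KL = p*log2(p/q) + (1-p)*log2((1-p)/(1-q)) = 0.504*log2(0.504/0.375) + 0.496*log2(0.496/0.625) = 0.0495

0.0495 bits


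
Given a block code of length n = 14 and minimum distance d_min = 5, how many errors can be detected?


Detection capability = d_min - 1 = 5 - 1 = 4

4 errors


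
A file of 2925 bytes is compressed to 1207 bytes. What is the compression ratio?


Ratio = original / compressed = 2925 / 1207 = 2.4234

2.4234


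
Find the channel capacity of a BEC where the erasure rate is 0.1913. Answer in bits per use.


C = 1 - epsilon = 1 - 0.1913 = 0.8087

0.8087 bits


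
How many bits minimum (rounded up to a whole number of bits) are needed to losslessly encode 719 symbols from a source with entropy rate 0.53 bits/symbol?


Minimum bits >= n * H = 719 * 0.53 = 381.07, rounded up to a whole number of bits = 382

382 bits


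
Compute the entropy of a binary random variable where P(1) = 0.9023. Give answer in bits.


H = -p*log2(p) - (1-p)*log2(1-p). -0.9023*log2(0.9023) = 0.133830; -0.0977*log2(0.0977) = 0.327832. H = 0.133830 + 0.327832 = 0.4617

0.4617 bits


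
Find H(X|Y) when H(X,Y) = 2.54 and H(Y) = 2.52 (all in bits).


H(X|Y) = H(X,Y) - H(Y) = 2.54 - 2.52 = 0.02

0.02 bits


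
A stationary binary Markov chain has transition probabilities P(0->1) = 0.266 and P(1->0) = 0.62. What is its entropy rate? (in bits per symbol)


Stationary distribution: pi_0 = p10/(p01+p10) = 0.6998, pi_1 = 0.3002. Entropy rate H' = pi_0*H(p01) + pi_1*H(p10) = 0.6998*0.8357 + 0.3002*0.958 = 0.8724

0.8724 bits/symbol


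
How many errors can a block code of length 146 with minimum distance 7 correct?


Correction capability = floor((d-1)/2) = floor((7-1)/2) = 3

3 errors


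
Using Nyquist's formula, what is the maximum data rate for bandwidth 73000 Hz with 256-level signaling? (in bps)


Rate = 2 * B * log2(M) = 2 * 73000 * 8.0 = 1168000.0

1168000.0 bps


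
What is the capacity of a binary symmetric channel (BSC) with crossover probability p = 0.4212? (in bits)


H(p) = -p*log2(p) - (1-p)*log2(1-p) = -0.4212*log2(0.4212) - 0.5788*log2(0.5788) = 0.525414 + 0.456594 = 0.982. C = 1 - H(p) = 1 - 0.982 = 0.018

0.018 bits


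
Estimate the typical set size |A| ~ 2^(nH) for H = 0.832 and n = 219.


log2|A_typical| = nH = 219 * 0.832 = 182.208, so |A_typical| ~ 2^182.208 = 7.081e+54

7.081e+54


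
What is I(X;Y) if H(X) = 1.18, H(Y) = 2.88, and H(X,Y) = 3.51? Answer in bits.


I(X;Y) = H(X) + H(Y) - H(X,Y) = 1.18 + 2.88 - 3.51 = 0.55

0.55 bits


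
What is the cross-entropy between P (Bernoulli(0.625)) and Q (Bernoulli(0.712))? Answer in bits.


H(P,Q) = -p*log2(q) - (1-p)*log2(1-q). -0.625*log2(0.712) = 0.306282; -0.375*log2(0.288) = 0.673447. H(P,Q) = 0.306282 + 0.673447 = 0.9797

0.9797 bits


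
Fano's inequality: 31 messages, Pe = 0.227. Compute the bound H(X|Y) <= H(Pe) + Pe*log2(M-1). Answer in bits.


H(Pe) = -Pe*log2(Pe) - (1-Pe)*log2(1-Pe) = -0.227*log2(0.227) - 0.773*log2(0.773) = 0.485607 + 0.287138 = 0.7727. Pe*log2(M-1) = 0.227*log2(30) = 1.113864. Bound = H(Pe) + Pe*log2(M-1) = 0.485607 + 0.287138 + 1.113864 = 1.8866

1.8866 bits


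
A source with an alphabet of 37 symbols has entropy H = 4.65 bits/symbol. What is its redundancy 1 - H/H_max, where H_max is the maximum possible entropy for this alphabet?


H_max = log2(K) = log2(37) = 5.2095 bits/symbol. Redundancy = 1 - H/H_max = 1 - 4.65/5.2095 = 1 - 0.8926 = 0.1074

0.1074


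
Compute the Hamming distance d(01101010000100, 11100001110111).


Count differing positions: ^ . . . ^ . ^ ^ ^ ^ . . ^ ^ = 8 differences

8


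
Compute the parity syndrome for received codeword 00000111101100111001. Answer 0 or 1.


Syndrome = XOR of all bits = 0 XOR 0 XOR 0 XOR 0 XOR 0 XOR 1 XOR 1 XOR 1 XOR 1 XOR 0 XOR 1 XOR 1 XOR 0 XOR 0 XOR 1 XOR 1 XOR 1 XOR 0 XOR 0 XOR 1 = 0

0


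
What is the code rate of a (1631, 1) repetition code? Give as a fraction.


Rate = k/n = 1/1631

1/1631


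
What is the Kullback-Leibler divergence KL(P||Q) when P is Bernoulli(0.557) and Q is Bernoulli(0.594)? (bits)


KL = p*log2(p/q) + (1-p)*log2((1-p)/(1-q)) = 0.557*log2(0.557/0.594) + 0.443*log2(0.443/0.406) = 0.0041

0.0041 bits


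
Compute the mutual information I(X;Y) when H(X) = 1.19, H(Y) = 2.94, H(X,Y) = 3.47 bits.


I(X;Y) = H(X) + H(Y) - H(X,Y) = 1.19 + 2.94 - 3.47 = 0.66

0.66 bits


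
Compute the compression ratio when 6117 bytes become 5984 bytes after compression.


Ratio = original / compressed = 6117 / 5984 = 1.0222

1.0222


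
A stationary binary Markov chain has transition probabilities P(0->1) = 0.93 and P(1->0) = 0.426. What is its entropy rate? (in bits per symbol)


Stationary distribution: pi_0 = p10/(p01+p10) = 0.3142, pi_1 = 0.6858. Entropy rate H' = pi_0*H(p01) + pi_1*H(p10) = 0.3142*0.3659 + 0.6858*0.9841 = 0.7899

0.7899 bits/symbol


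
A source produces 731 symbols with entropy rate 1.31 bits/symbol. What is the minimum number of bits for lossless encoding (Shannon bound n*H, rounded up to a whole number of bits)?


Minimum bits >= n * H = 731 * 1.31 = 957.61, rounded up to a whole number of bits = 958

958 bits


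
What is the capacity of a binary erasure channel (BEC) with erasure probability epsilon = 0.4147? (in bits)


C = 1 - epsilon = 1 - 0.4147 = 0.5853

0.5853 bits


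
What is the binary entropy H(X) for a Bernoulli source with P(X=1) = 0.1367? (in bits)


H = -p*log2(p) - (1-p)*log2(1-p). -0.1367*log2(0.1367) = 0.392454; -0.8633*log2(0.8633) = 0.183077. H = 0.392454 + 0.183077 = 0.5755

0.5755 bits


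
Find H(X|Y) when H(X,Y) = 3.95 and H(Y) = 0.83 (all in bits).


H(X|Y) = H(X,Y) - H(Y) = 3.95 - 0.83 = 3.12

3.12 bits


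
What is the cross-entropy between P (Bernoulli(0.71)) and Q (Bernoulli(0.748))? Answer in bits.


H(P,Q) = -p*log2(q) - (1-p)*log2(1-q). -0.71*log2(0.748) = 0.297412; -0.29*log2(0.252) = 0.576666. H(P,Q) = 0.297412 + 0.576666 = 0.8741

0.8741 bits


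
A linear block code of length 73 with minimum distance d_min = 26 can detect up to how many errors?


Detection capability = d_min - 1 = 26 - 1 = 25

25 errors
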